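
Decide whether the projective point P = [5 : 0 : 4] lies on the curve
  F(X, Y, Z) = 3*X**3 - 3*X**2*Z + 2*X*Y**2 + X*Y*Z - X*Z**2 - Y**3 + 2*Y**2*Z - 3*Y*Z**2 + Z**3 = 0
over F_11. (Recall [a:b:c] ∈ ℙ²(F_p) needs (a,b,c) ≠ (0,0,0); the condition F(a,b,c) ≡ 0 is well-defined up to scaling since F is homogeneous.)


F(5,0,4) ≡ 4 (mod 11); P is NOT on the curve.

Evaluate F(5, 0, 4) term-by-term (mod 11).
  3*X**3 ↦ 3·125·1·1 = 375
  -3*X**2*Z ↦ -3·25·1·4 = -300
  2*X*Y**2 ↦ 2·5·0·1 = 0
  X*Y*Z ↦ 1·5·0·4 = 0
  -X*Z**2 ↦ -1·5·1·16 = -80
  -Y**3 ↦ -1·1·0·1 = 0
  2*Y**2*Z ↦ 2·1·0·4 = 0
  -3*Y*Z**2 ↦ -3·1·0·16 = 0
  Z**3 ↦ 1·1·1·64 = 64
Sum: F(5, 0, 4) = (375) + (-300) + (0) + (0) + (-80) + (0) + (0) + (0) + (64) = 59.
Reducing mod 11: 59 ≡ 4 (mod 11).
Since F(a, b, c) ≡ 4 ≠ 0 (mod 11), P does NOT lie on the curve.


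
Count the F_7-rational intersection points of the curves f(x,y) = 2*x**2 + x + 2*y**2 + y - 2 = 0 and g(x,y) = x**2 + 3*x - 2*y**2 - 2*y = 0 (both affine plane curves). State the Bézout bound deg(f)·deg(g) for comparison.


Common zeros: {(1, 5), (4, 6), (5, 2), (6, 4)}; count = 4; Bézout bound = 4.

deg(f) = 2, deg(g) = 2, so Bézout bound = 4.
Scan x ∈ F_7. For each x, list the y ∈ F_7 with f(x, y) ≡ 0 and those with g(x, y) ≡ 0 (mod 7); the common zeros in that column are the intersection.
  x = 0: f ≡ 0 at y ∈ ∅; g ≡ 0 at y ∈ {0, 6}; common: ∅.
  x = 1: f ≡ 0 at y ∈ {5}; g ≡ 0 at y ∈ {1, 5}; common: {5}.
  x = 2: f ≡ 0 at y ∈ {5}; g ≡ 0 at y ∈ {3}; common: ∅.
  x = 3: f ≡ 0 at y ∈ ∅; g ≡ 0 at y ∈ {1, 5}; common: ∅.
  x = 4: f ≡ 0 at y ∈ {4, 6}; g ≡ 0 at y ∈ {0, 6}; common: {6}.
  x = 5: f ≡ 0 at y ∈ {1, 2}; g ≡ 0 at y ∈ {2, 4}; common: {2}.
  x = 6: f ≡ 0 at y ∈ {4, 6}; g ≡ 0 at y ∈ {2, 4}; common: {4}.
Collecting: common zeros = {(1, 5), (4, 6), (5, 2), (6, 4)}, so the count is 4.
Comparison with the Bézout bound: 4 ≤ 4 = deg(f)·deg(g), as expected for curves with no common component (the bound is attained).


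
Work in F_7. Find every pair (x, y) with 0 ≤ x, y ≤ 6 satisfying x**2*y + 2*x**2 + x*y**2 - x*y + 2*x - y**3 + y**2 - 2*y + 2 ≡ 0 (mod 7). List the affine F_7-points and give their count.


Affine F_7-points: {(0, 1), (2, 0), (2, 3), (3, 2), (3, 4), (3, 5), (4, 0), (4, 1), (4, 4)}; count = 9.

For each of the 49 pairs (x, y) ∈ F_7², evaluate f(x, y) mod 7. Record the zeros.
  x = 0: [0↦2, 1↦0, 2↦1, 3↦6, 4↦2, 5↦4, 6↦6]  zeros at y ∈ {1}
  x = 1: [0↦6, 1↦5, 2↦2, 3↦5, 4↦1, 5↦5, 6↦4]  zeros at y ∈ ∅
  x = 2: [0↦0, 1↦2, 2↦4, 3↦0, 4↦5, 5↦6, 6↦4]  zeros at y ∈ {0, 3}
  x = 3: [0↦5, 1↦5, 2↦0, 3↦5, 4↦0, 5↦0, 6↦6]  zeros at y ∈ {2, 4, 5}
  x = 4: [0↦0, 1↦0, 2↦4, 3↦6, 4↦0, 5↦1, 6↦3]  zeros at y ∈ {0, 1, 4}
  x = 5: [0↦6, 1↦1, 2↦2, 3↦3, 4↦5, 5↦2, 6↦2]  zeros at y ∈ ∅
  x = 6: [0↦2, 1↦1, 2↦1, 3↦3, 4↦1, 5↦3, 6↦3]  zeros at y ∈ ∅
Collecting zeros: affine points = {(0, 1), (2, 0), (2, 3), (3, 2), (3, 4), (3, 5), (4, 0), (4, 1), (4, 4)}.
Total count |C(F_7)_aff| = 9.


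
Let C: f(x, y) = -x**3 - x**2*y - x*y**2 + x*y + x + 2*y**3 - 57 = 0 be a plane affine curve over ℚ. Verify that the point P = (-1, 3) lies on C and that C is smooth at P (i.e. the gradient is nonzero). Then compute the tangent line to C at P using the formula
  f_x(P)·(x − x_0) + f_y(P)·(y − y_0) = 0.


Tangent line at P: -2*x + 58*y - 176 = 0.

Step 1: f(-1, 3) = 0, so P lies on C.
Step 2: partial derivatives
  f_x(x, y) = -3*x**2 - 2*x*y - y**2 + y + 1, f_y(x, y) = -x**2 - 2*x*y + x + 6*y**2.
  f_x(P) = -2, f_y(P) = 58 (gradient nonzero, so P is smooth).
Step 3: tangent line at P: -2·(x − -1) + 58·(y − 3) = 0.
Expanding: -2*x + 58*y - 176 = 0.


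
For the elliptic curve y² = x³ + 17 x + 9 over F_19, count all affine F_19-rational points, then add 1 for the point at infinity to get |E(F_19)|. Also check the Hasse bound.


Affine points = {(0, 3), (0, 16), (3, 7), (3, 12), (6, 2), (6, 17), (8, 7), (8, 12), (9, 6), (9, 13), (10, 1), (10, 18), (11, 8), (11, 11), (16, 8), (16, 11), (17, 9), (17, 10)}; affine count = 18; |E(F_19)| = 19.

Discriminant check: Δ ∝ 4a³ + 27b² = 4·17³ + 27·9² = 4·4913 + 27·81 ≡ 8 (mod 19). Nonzero ⇒ E is nonsingular.
For each x ∈ F_19, compute rhs = x³ + 17·x + 9 mod 19, then count y ∈ F_19 with y² ≡ rhs.
  x = 0: rhs = 9, matching y values: 3, 16 (2 points).
  x = 1: rhs = 8, matching y values: none (0 points).
  x = 2: rhs = 13, matching y values: none (0 points).
  x = 3: rhs = 11, matching y values: 7, 12 (2 points).
  x = 4: rhs = 8, matching y values: none (0 points).
  x = 5: rhs = 10, matching y values: none (0 points).
  x = 6: rhs = 4, matching y values: 2, 17 (2 points).
  x = 7: rhs = 15, matching y values: none (0 points).
  x = 8: rhs = 11, matching y values: 7, 12 (2 points).
  x = 9: rhs = 17, matching y values: 6, 13 (2 points).
  x = 10: rhs = 1, matching y values: 1, 18 (2 points).
  x = 11: rhs = 7, matching y values: 8, 11 (2 points).
  x = 12: rhs = 3, matching y values: none (0 points).
  x = 13: rhs = 14, matching y values: none (0 points).
  x = 14: rhs = 8, matching y values: none (0 points).
  x = 15: rhs = 10, matching y values: none (0 points).
  x = 16: rhs = 7, matching y values: 8, 11 (2 points).
  x = 17: rhs = 5, matching y values: 9, 10 (2 points).
  x = 18: rhs = 10, matching y values: none (0 points).
Total affine count: 18.
Full point count |E(F_19)| = 18 + 1 = 19.
Hasse bound: |19 − (19+1)| = |-1| = 1 ≤ 2√19 ≈ 8.7178 ✓.


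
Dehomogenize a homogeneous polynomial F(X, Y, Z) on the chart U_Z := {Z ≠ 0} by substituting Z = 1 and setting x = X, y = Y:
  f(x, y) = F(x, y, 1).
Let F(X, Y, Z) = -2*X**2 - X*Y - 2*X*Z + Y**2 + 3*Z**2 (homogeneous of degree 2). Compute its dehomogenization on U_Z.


f(x, y) = -2*x**2 - x*y - 2*x + y**2 + 3

On U_Z we set Z = 1. Each monomial c·X^i·Y^j·Z^k in F becomes c·x^i·y^j·1^k = c·x^i·y^j.
Substituting Z = 1: F(X, Y, 1) = -2*x**2 - x*y - 2*x + y**2 + 3.
Note: deg(f) ≤ deg(F) = 2; strict inequality happens when F is divisible by Z (lost terms).


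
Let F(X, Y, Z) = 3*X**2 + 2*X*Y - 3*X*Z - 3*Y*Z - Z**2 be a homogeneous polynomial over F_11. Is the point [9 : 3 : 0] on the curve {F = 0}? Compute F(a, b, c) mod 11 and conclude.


F(9,3,0) ≡ 0 (mod 11); P is on the curve.

Evaluate F(9, 3, 0) term-by-term (mod 11).
  3*X**2 ↦ 3·81·1·1 = 243
  2*X*Y ↦ 2·9·3·1 = 54
  -3*X*Z ↦ -3·9·1·0 = 0
  -3*Y*Z ↦ -3·1·3·0 = 0
  -Z**2 ↦ -1·1·1·0 = 0
Sum: F(9, 3, 0) = (243) + (54) + (0) + (0) + (0) = 297.
Reducing mod 11: 297 ≡ 0 (mod 11).
Since F(a, b, c) ≡ 0 (mod 11), P lies on the curve.


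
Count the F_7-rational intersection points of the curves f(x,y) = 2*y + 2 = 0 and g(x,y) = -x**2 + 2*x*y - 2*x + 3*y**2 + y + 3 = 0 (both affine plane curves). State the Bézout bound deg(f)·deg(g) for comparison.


Common zeros: {(1, 6), (2, 6)}; count = 2; Bézout bound = 2.

deg(f) = 1, deg(g) = 2, so Bézout bound = 2.
Scan x ∈ F_7. For each x, list the y ∈ F_7 with f(x, y) ≡ 0 and those with g(x, y) ≡ 0 (mod 7); the common zeros in that column are the intersection.
  x = 0: f ≡ 0 at y ∈ {6}; g ≡ 0 at y ∈ {1}; common: ∅.
  x = 1: f ≡ 0 at y ∈ {6}; g ≡ 0 at y ∈ {0, 6}; common: {6}.
  x = 2: f ≡ 0 at y ∈ {6}; g ≡ 0 at y ∈ {4, 6}; common: {6}.
  x = 3: f ≡ 0 at y ∈ {6}; g ≡ 0 at y ∈ {2, 5}; common: ∅.
  x = 4: f ≡ 0 at y ∈ {6}; g ≡ 0 at y ∈ {0, 4}; common: ∅.
  x = 5: f ≡ 0 at y ∈ {6}; g ≡ 0 at y ∈ {3, 5}; common: ∅.
  x = 6: f ≡ 0 at y ∈ {6}; g ≡ 0 at y ∈ {2, 3}; common: ∅.
Collecting: common zeros = {(1, 6), (2, 6)}, so the count is 2.
Comparison with the Bézout bound: 2 ≤ 2 = deg(f)·deg(g), as expected for curves with no common component (the bound is attained).


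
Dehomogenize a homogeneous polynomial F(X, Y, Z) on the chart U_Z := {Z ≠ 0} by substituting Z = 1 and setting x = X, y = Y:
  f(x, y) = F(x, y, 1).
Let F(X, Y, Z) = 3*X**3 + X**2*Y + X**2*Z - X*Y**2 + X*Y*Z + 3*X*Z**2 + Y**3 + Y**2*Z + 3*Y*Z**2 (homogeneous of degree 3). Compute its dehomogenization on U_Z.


f(x, y) = 3*x**3 + x**2*y + x**2 - x*y**2 + x*y + 3*x + y**3 + y**2 + 3*y

On U_Z we set Z = 1. Each monomial c·X^i·Y^j·Z^k in F becomes c·x^i·y^j·1^k = c·x^i·y^j.
Substituting Z = 1: F(X, Y, 1) = 3*x**3 + x**2*y + x**2 - x*y**2 + x*y + 3*x + y**3 + y**2 + 3*y.
Note: deg(f) ≤ deg(F) = 3; strict inequality happens when F is divisible by Z (lost terms).


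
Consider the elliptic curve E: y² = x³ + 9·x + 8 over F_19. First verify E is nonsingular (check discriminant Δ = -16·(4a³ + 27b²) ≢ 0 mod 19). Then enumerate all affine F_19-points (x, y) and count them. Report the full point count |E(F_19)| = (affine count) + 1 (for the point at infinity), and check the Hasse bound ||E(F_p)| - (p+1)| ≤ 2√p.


Affine points = {(3, 9), (3, 10), (5, 8), (5, 11), (9, 1), (9, 18), (12, 1), (12, 18), (13, 2), (13, 17), (14, 3), (14, 16), (16, 7), (16, 12), (17, 1), (17, 18), (18, 6), (18, 13)}; affine count = 18; |E(F_19)| = 19.

Discriminant check: Δ ∝ 4a³ + 27b² = 4·9³ + 27·8² = 4·729 + 27·64 ≡ 8 (mod 19). Nonzero ⇒ E is nonsingular.
For each x ∈ F_19, compute rhs = x³ + 9·x + 8 mod 19, then count y ∈ F_19 with y² ≡ rhs.
  x = 0: rhs = 8, matching y values: none (0 points).
  x = 1: rhs = 18, matching y values: none (0 points).
  x = 2: rhs = 15, matching y values: none (0 points).
  x = 3: rhs = 5, matching y values: 9, 10 (2 points).
  x = 4: rhs = 13, matching y values: none (0 points).
  x = 5: rhs = 7, matching y values: 8, 11 (2 points).
  x = 6: rhs = 12, matching y values: none (0 points).
  x = 7: rhs = 15, matching y values: none (0 points).
  x = 8: rhs = 3, matching y values: none (0 points).
  x = 9: rhs = 1, matching y values: 1, 18 (2 points).
  x = 10: rhs = 15, matching y values: none (0 points).
  x = 11: rhs = 13, matching y values: none (0 points).
  x = 12: rhs = 1, matching y values: 1, 18 (2 points).
  x = 13: rhs = 4, matching y values: 2, 17 (2 points).
  x = 14: rhs = 9, matching y values: 3, 16 (2 points).
  x = 15: rhs = 3, matching y values: none (0 points).
  x = 16: rhs = 11, matching y values: 7, 12 (2 points).
  x = 17: rhs = 1, matching y values: 1, 18 (2 points).
  x = 18: rhs = 17, matching y values: 6, 13 (2 points).
Total affine count: 18.
Full point count |E(F_19)| = 18 + 1 = 19.
Hasse bound: |19 − (19+1)| = |-1| = 1 ≤ 2√19 ≈ 8.7178 ✓.


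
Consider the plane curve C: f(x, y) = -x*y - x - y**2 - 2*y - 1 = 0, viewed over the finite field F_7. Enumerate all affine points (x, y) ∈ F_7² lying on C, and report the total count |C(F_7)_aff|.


Affine F_7-points: {(0, 6), (1, 5), (1, 6), (2, 4), (2, 6), (3, 3), (3, 6), (4, 2), (4, 6), (5, 1), (5, 6), (6, 0), (6, 6)}; count = 13.

For each of the 49 pairs (x, y) ∈ F_7², evaluate f(x, y) mod 7. Record the zeros.
  x = 0: [0↦6, 1↦3, 2↦5, 3↦5, 4↦3, 5↦6, 6↦0]  zeros at y ∈ {6}
  x = 1: [0↦5, 1↦1, 2↦2, 3↦1, 4↦5, 5↦0, 6↦0]  zeros at y ∈ {5, 6}
  x = 2: [0↦4, 1↦6, 2↦6, 3↦4, 4↦0, 5↦1, 6↦0]  zeros at y ∈ {4, 6}
  x = 3: [0↦3, 1↦4, 2↦3, 3↦0, 4↦2, 5↦2, 6↦0]  zeros at y ∈ {3, 6}
  x = 4: [0↦2, 1↦2, 2↦0, 3↦3, 4↦4, 5↦3, 6↦0]  zeros at y ∈ {2, 6}
  x = 5: [0↦1, 1↦0, 2↦4, 3↦6, 4↦6, 5↦4, 6↦0]  zeros at y ∈ {1, 6}
  x = 6: [0↦0, 1↦5, 2↦1, 3↦2, 4↦1, 5↦5, 6↦0]  zeros at y ∈ {0, 6}
Collecting zeros: affine points = {(0, 6), (1, 5), (1, 6), (2, 4), (2, 6), (3, 3), (3, 6), (4, 2), (4, 6), (5, 1), (5, 6), (6, 0), (6, 6)}.
Total count |C(F_7)_aff| = 13.


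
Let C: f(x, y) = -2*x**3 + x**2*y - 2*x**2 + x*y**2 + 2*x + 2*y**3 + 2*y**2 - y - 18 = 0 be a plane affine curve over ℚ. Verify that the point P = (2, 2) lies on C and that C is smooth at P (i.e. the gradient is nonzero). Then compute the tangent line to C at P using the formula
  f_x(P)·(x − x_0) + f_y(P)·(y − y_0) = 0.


Tangent line at P: -18*x + 43*y - 50 = 0.

Step 1: f(2, 2) = 0, so P lies on C.
Step 2: partial derivatives
  f_x(x, y) = -6*x**2 + 2*x*y - 4*x + y**2 + 2, f_y(x, y) = x**2 + 2*x*y + 6*y**2 + 4*y - 1.
  f_x(P) = -18, f_y(P) = 43 (gradient nonzero, so P is smooth).
Step 3: tangent line at P: -18·(x − 2) + 43·(y − 2) = 0.
Expanding: -18*x + 43*y - 50 = 0.


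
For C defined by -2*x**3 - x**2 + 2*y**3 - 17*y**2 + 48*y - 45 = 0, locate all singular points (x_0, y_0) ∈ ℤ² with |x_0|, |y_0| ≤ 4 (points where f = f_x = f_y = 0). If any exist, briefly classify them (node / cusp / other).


Singular points: {(0, 3)}; classification: node.

Compute partial derivatives:
  f_x = -6*x**2 - 2*x.
  f_y = 6*y**2 - 34*y + 48.
Scan x_0 ∈ {−4, ..., 4}. For each x_0, f_y(x_0, y) is a polynomial in y; find its integer roots y ∈ {−4, ..., 4}, then test f_x and f at those candidates.
  x = -4: f_y(-4, y) = 6*y**2 - 34*y + 48; vanishes at y ∈ {3}. (-4, 3): f_x = -88 ≠ 0.
  x = -3: f_y(-3, y) = 6*y**2 - 34*y + 48; vanishes at y ∈ {3}. (-3, 3): f_x = -48 ≠ 0.
  x = -2: f_y(-2, y) = 6*y**2 - 34*y + 48; vanishes at y ∈ {3}. (-2, 3): f_x = -20 ≠ 0.
  x = -1: f_y(-1, y) = 6*y**2 - 34*y + 48; vanishes at y ∈ {3}. (-1, 3): f_x = -4 ≠ 0.
  x = 0: f_y(0, y) = 6*y**2 - 34*y + 48; vanishes at y ∈ {3}. (0, 3): f_x = 0, f = 0 — SINGULAR.
  x = 1: f_y(1, y) = 6*y**2 - 34*y + 48; vanishes at y ∈ {3}. (1, 3): f_x = -8 ≠ 0.
  x = 2: f_y(2, y) = 6*y**2 - 34*y + 48; vanishes at y ∈ {3}. (2, 3): f_x = -28 ≠ 0.
  x = 3: f_y(3, y) = 6*y**2 - 34*y + 48; vanishes at y ∈ {3}. (3, 3): f_x = -60 ≠ 0.
  x = 4: f_y(4, y) = 6*y**2 - 34*y + 48; vanishes at y ∈ {3}. (4, 3): f_x = -104 ≠ 0.
Only singular point on the grid: (0, 3).
Classify: substitute x = 0 + u, y = 3 + v and expand: f = -2*u**3 - u**2 + 2*v**3 + v**2.
No constant or linear terms (consistent with a singular point). Quadratic part: -u**2 + v**2. Cubic part: -2*u**3 + 2*v**3.
The quadratic part v**2 - u**2 = (v − u)(v + u) splits into two distinct linear factors, so there are two distinct tangent lines y − 3 = ±(x − 0) — this is a node (ordinary double point).
Classification: node.


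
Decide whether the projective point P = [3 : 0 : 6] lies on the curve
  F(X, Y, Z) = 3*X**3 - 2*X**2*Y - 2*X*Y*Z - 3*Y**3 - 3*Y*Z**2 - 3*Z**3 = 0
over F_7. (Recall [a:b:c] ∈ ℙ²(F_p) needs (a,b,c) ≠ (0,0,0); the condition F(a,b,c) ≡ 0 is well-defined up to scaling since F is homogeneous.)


F(3,0,6) ≡ 0 (mod 7); P is on the curve.

Evaluate F(3, 0, 6) term-by-term (mod 7).
  3*X**3 ↦ 3·27·1·1 = 81
  -2*X**2*Y ↦ -2·9·0·1 = 0
  -2*X*Y*Z ↦ -2·3·0·6 = 0
  -3*Y**3 ↦ -3·1·0·1 = 0
  -3*Y*Z**2 ↦ -3·1·0·36 = 0
  -3*Z**3 ↦ -3·1·1·216 = -648
Sum: F(3, 0, 6) = (81) + (0) + (0) + (0) + (0) + (-648) = -567.
Reducing mod 7: -567 ≡ 0 (mod 7).
Since F(a, b, c) ≡ 0 (mod 7), P lies on the curve.


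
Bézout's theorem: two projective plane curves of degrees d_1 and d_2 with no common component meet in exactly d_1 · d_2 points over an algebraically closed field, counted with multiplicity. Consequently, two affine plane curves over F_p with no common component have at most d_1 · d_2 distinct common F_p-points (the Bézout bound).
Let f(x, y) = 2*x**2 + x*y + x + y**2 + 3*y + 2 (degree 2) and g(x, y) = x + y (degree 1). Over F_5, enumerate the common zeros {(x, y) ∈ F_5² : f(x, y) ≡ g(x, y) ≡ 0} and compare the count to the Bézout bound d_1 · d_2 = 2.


Common zeros: ∅; count = 0; Bézout bound = 2.

deg(f) = 2, deg(g) = 1, so Bézout bound = 2.
Scan x ∈ F_5. For each x, list the y ∈ F_5 with f(x, y) ≡ 0 and those with g(x, y) ≡ 0 (mod 5); the common zeros in that column are the intersection.
  x = 0: f ≡ 0 at y ∈ {3, 4}; g ≡ 0 at y ∈ {0}; common: ∅.
  x = 1: f ≡ 0 at y ∈ {0, 1}; g ≡ 0 at y ∈ {4}; common: ∅.
  x = 2: f ≡ 0 at y ∈ ∅; g ≡ 0 at y ∈ {3}; common: ∅.
  x = 3: f ≡ 0 at y ∈ {1, 3}; g ≡ 0 at y ∈ {2}; common: ∅.
  x = 4: f ≡ 0 at y ∈ ∅; g ≡ 0 at y ∈ {1}; common: ∅.
Collecting: common zeros = ∅, so the count is 0.
Comparison with the Bézout bound: 0 ≤ 2 = deg(f)·deg(g), as expected for curves with no common component (the affine F_5-count falls short of the bound because intersections may lie at infinity, over extension fields, or carry multiplicity).


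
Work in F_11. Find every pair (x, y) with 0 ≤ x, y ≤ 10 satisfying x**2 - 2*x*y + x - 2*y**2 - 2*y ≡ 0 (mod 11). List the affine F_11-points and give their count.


Affine F_11-points: {(0, 0), (0, 10), (6, 7), (6, 8), (7, 7), (8, 3), (8, 10), (9, 4), (9, 8), (10, 0)}; count = 10.

For each of the 121 pairs (x, y) ∈ F_11², evaluate f(x, y) mod 11. Record the zeros.
  x = 0: [0↦0, 1↦7, 2↦10, 3↦9, 4↦4, 5↦6, 6↦4, 7↦9, 8↦10, 9↦7, 10↦0]  zeros at y ∈ {0, 10}
  x = 1: [0↦2, 1↦7, 2↦8, 3↦5, 4↦9, 5↦9, 6↦5, 7↦8, 8↦7, 9↦2, 10↦4]  zeros at y ∈ ∅
  x = 2: [0↦6, 1↦9, 2↦8, 3↦3, 4↦5, 5↦3, 6↦8, 7↦9, 8↦6, 9↦10, 10↦10]  zeros at y ∈ ∅
  x = 3: [0↦1, 1↦2, 2↦10, 3↦3, 4↦3, 5↦10, 6↦2, 7↦1, 8↦7, 9↦9, 10↦7]  zeros at y ∈ ∅
  x = 4: [0↦9, 1↦8, 2↦3, 3↦5, 4↦3, 5↦8, 6↦9, 7↦6, 8↦10, 9↦10, 10↦6]  zeros at y ∈ ∅
  x = 5: [0↦8, 1↦5, 2↦9, 3↦9, 4↦5, 5↦8, 6↦7, 7↦2, 8↦4, 9↦2, 10↦7]  zeros at y ∈ ∅
  x = 6: [0↦9, 1↦4, 2↦6, 3↦4, 4↦9, 5↦10, 6↦7, 7↦0, 8↦0, 9↦7, 10↦10]  zeros at y ∈ {7, 8}
  x = 7: [0↦1, 1↦5, 2↦5, 3↦1, 4↦4, 5↦3, 6↦9, 7↦0, 8↦9, 9↦3, 10↦4]  zeros at y ∈ {7}
  x = 8: [0↦6, 1↦8, 2↦6, 3↦0, 4↦1, 5↦9, 6↦2, 7↦2, 8↦9, 9↦1, 10↦0]  zeros at y ∈ {3, 10}
  x = 9: [0↦2, 1↦2, 2↦9, 3↦1, 4↦0, 5↦6, 6↦8, 7↦6, 8↦0, 9↦1, 10↦9]  zeros at y ∈ {4, 8}
  x = 10: [0↦0, 1↦9, 2↦3, 3↦4, 4↦1, 5↦5, 6↦5, 7↦1, 8↦4, 9↦3, 10↦9]  zeros at y ∈ {0}
Collecting zeros: affine points = {(0, 0), (0, 10), (6, 7), (6, 8), (7, 7), (8, 3), (8, 10), (9, 4), (9, 8), (10, 0)}.
Total count |C(F_11)_aff| = 10.


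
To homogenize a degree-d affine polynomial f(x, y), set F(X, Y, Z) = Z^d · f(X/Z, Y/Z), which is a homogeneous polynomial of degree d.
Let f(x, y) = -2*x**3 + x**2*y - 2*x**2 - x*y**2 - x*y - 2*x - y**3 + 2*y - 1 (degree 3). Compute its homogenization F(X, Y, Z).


F(X, Y, Z) = -2*X**3 + X**2*Y - 2*X**2*Z - X*Y**2 - X*Y*Z - 2*X*Z**2 - Y**3 + 2*Y*Z**2 - Z**3

deg(f) = 3.
Substitute x = X/Z, y = Y/Z into f, then multiply by Z^3.
  monomial -2·x^3·y^0 ↦ -2·X^3·Y^0·Z^0.
  monomial 1·x^2·y^1 ↦ 1·X^2·Y^1·Z^0.
  monomial -2·x^2·y^0 ↦ -2·X^2·Y^0·Z^1.
  monomial -1·x^1·y^2 ↦ -1·X^1·Y^2·Z^0.
  monomial -1·x^1·y^1 ↦ -1·X^1·Y^1·Z^1.
  monomial -2·x^1·y^0 ↦ -2·X^1·Y^0·Z^2.
  monomial -1·x^0·y^3 ↦ -1·X^0·Y^3·Z^0.
  monomial 2·x^0·y^1 ↦ 2·X^0·Y^1·Z^2.
  monomial -1·x^0·y^0 ↦ -1·X^0·Y^0·Z^3.
Collecting: F(X, Y, Z) = -2*X**3 + X**2*Y - 2*X**2*Z - X*Y**2 - X*Y*Z - 2*X*Z**2 - Y**3 + 2*Y*Z**2 - Z**3.


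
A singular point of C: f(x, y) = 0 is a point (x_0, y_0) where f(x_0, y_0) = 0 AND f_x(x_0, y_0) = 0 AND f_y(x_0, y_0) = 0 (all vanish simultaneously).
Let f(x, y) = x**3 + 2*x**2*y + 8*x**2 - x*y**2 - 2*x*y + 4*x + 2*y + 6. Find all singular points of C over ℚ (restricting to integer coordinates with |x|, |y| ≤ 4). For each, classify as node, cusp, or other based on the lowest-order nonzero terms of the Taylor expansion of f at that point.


Singular points: {(-1, -3)}; classification: node.

Compute partial derivatives:
  f_x = 3*x**2 + 4*x*y + 16*x - y**2 - 2*y + 4.
  f_y = 2*x**2 - 2*x*y - 2*x + 2.
Scan x_0 ∈ {−4, ..., 4}. For each x_0, f_y(x_0, y) is a polynomial in y; find its integer roots y ∈ {−4, ..., 4}, then test f_x and f at those candidates.
  x = -4: f_y(-4, y) = 8*y + 42; no integer root y with |y| ≤ 4.
  x = -3: f_y(-3, y) = 6*y + 26; no integer root y with |y| ≤ 4.
  x = -2: f_y(-2, y) = 4*y + 14; no integer root y with |y| ≤ 4.
  x = -1: f_y(-1, y) = 2*y + 6; vanishes at y ∈ {-3}. (-1, -3): f_x = 0, f = 0 — SINGULAR.
  x = 0: f_y(0, y) = 2; no integer root y with |y| ≤ 4.
  x = 1: f_y(1, y) = 2 - 2*y; vanishes at y ∈ {1}. (1, 1): f_x = 24 ≠ 0.
  x = 2: f_y(2, y) = 6 - 4*y; no integer root y with |y| ≤ 4.
  x = 3: f_y(3, y) = 14 - 6*y; no integer root y with |y| ≤ 4.
  x = 4: f_y(4, y) = 26 - 8*y; no integer root y with |y| ≤ 4.
Only singular point on the grid: (-1, -3).
Classify: substitute x = -1 + u, y = -3 + v and expand: f = u**3 + 2*u**2*v - u**2 - u*v**2 + v**2.
No constant or linear terms (consistent with a singular point). Quadratic part: -u**2 + v**2. Cubic part: u**3 + 2*u**2*v - u*v**2.
The quadratic part v**2 - u**2 = (v − u)(v + u) splits into two distinct linear factors, so there are two distinct tangent lines y − -3 = ±(x − -1) — this is a node (ordinary double point).
Classification: node.


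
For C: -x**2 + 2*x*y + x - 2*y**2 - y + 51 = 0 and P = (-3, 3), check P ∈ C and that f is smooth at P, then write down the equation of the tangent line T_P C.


Tangent line at P: 13*x - 19*y + 96 = 0.

Step 1: f(-3, 3) = 0, so P lies on C.
Step 2: partial derivatives
  f_x(x, y) = -2*x + 2*y + 1, f_y(x, y) = 2*x - 4*y - 1.
  f_x(P) = 13, f_y(P) = -19 (gradient nonzero, so P is smooth).
Step 3: tangent line at P: 13·(x − -3) + -19·(y − 3) = 0.
Expanding: 13*x - 19*y + 96 = 0.


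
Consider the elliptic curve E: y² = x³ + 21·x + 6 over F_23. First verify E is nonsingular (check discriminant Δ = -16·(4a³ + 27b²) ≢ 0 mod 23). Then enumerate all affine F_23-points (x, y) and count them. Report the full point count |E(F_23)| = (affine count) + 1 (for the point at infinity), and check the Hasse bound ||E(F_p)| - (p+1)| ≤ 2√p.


Affine points = {(0, 11), (0, 12), (3, 2), (3, 21), (4, 4), (4, 19), (5, 11), (5, 12), (6, 7), (6, 16), (7, 6), (7, 17), (9, 2), (9, 21), (11, 2), (11, 21), (12, 10), (12, 13), (14, 10), (14, 13), (15, 4), (15, 19), (17, 3), (17, 20), (18, 11), (18, 12), (20, 10), (20, 13), (21, 5), (21, 18)}; affine count = 30; |E(F_23)| = 31.

Discriminant check: Δ ∝ 4a³ + 27b² = 4·21³ + 27·6² = 4·9261 + 27·36 ≡ 20 (mod 23). Nonzero ⇒ E is nonsingular.
For each x ∈ F_23, compute rhs = x³ + 21·x + 6 mod 23, then count y ∈ F_23 with y² ≡ rhs.
  x = 0: rhs = 6, matching y values: 11, 12 (2 points).
  x = 1: rhs = 5, matching y values: none (0 points).
  x = 2: rhs = 10, matching y values: none (0 points).
  x = 3: rhs = 4, matching y values: 2, 21 (2 points).
  x = 4: rhs = 16, matching y values: 4, 19 (2 points).
  x = 5: rhs = 6, matching y values: 11, 12 (2 points).
  x = 6: rhs = 3, matching y values: 7, 16 (2 points).
  x = 7: rhs = 13, matching y values: 6, 17 (2 points).
  x = 8: rhs = 19, matching y values: none (0 points).
  x = 9: rhs = 4, matching y values: 2, 21 (2 points).
  x = 10: rhs = 20, matching y values: none (0 points).
  x = 11: rhs = 4, matching y values: 2, 21 (2 points).
  x = 12: rhs = 8, matching y values: 10, 13 (2 points).
  x = 13: rhs = 15, matching y values: none (0 points).
  x = 14: rhs = 8, matching y values: 10, 13 (2 points).
  x = 15: rhs = 16, matching y values: 4, 19 (2 points).
  x = 16: rhs = 22, matching y values: none (0 points).
  x = 17: rhs = 9, matching y values: 3, 20 (2 points).
  x = 18: rhs = 6, matching y values: 11, 12 (2 points).
  x = 19: rhs = 19, matching y values: none (0 points).
  x = 20: rhs = 8, matching y values: 10, 13 (2 points).
  x = 21: rhs = 2, matching y values: 5, 18 (2 points).
  x = 22: rhs = 7, matching y values: none (0 points).
Total affine count: 30.
Full point count |E(F_23)| = 30 + 1 = 31.
Hasse bound: |31 − (23+1)| = |7| = 7 ≤ 2√23 ≈ 9.5917 ✓.


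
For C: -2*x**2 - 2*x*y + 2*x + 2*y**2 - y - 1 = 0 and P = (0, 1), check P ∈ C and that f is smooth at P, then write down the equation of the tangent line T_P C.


Tangent line at P: 3*y - 3 = 0.

Step 1: f(0, 1) = 0, so P lies on C.
Step 2: partial derivatives
  f_x(x, y) = -4*x - 2*y + 2, f_y(x, y) = -2*x + 4*y - 1.
  f_x(P) = 0, f_y(P) = 3 (gradient nonzero, so P is smooth).
Step 3: tangent line at P: 0·(x − 0) + 3·(y − 1) = 0.
Expanding: 3*y - 3 = 0.


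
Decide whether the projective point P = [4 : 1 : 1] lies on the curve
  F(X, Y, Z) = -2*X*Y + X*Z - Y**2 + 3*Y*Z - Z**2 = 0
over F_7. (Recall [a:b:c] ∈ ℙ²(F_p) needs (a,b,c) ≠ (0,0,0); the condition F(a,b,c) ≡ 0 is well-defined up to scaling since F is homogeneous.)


F(4,1,1) ≡ 4 (mod 7); P is NOT on the curve.

Evaluate F(4, 1, 1) term-by-term (mod 7).
  -2*X*Y ↦ -2·4·1·1 = -8
  X*Z ↦ 1·4·1·1 = 4
  -Y**2 ↦ -1·1·1·1 = -1
  3*Y*Z ↦ 3·1·1·1 = 3
  -Z**2 ↦ -1·1·1·1 = -1
Sum: F(4, 1, 1) = (-8) + (4) + (-1) + (3) + (-1) = -3.
Reducing mod 7: -3 ≡ 4 (mod 7).
Since F(a, b, c) ≡ 4 ≠ 0 (mod 7), P does NOT lie on the curve.


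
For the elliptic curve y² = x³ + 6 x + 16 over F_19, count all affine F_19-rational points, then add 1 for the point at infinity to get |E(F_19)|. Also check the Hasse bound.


Affine points = {(0, 4), (0, 15), (1, 2), (1, 17), (2, 6), (2, 13), (3, 2), (3, 17), (4, 3), (4, 16), (5, 0), (8, 5), (8, 14), (9, 1), (9, 18), (11, 8), (11, 11), (12, 7), (12, 12), (13, 7), (13, 12), (15, 2), (15, 17), (16, 3), (16, 16), (18, 3), (18, 16)}; affine count = 27; |E(F_19)| = 28.

Discriminant check: Δ ∝ 4a³ + 27b² = 4·6³ + 27·16² = 4·216 + 27·256 ≡ 5 (mod 19). Nonzero ⇒ E is nonsingular.
For each x ∈ F_19, compute rhs = x³ + 6·x + 16 mod 19, then count y ∈ F_19 with y² ≡ rhs.
  x = 0: rhs = 16, matching y values: 4, 15 (2 points).
  x = 1: rhs = 4, matching y values: 2, 17 (2 points).
  x = 2: rhs = 17, matching y values: 6, 13 (2 points).
  x = 3: rhs = 4, matching y values: 2, 17 (2 points).
  x = 4: rhs = 9, matching y values: 3, 16 (2 points).
  x = 5: rhs = 0, matching y values: 0 (1 points).
  x = 6: rhs = 2, matching y values: none (0 points).
  x = 7: rhs = 2, matching y values: none (0 points).
  x = 8: rhs = 6, matching y values: 5, 14 (2 points).
  x = 9: rhs = 1, matching y values: 1, 18 (2 points).
  x = 10: rhs = 12, matching y values: none (0 points).
  x = 11: rhs = 7, matching y values: 8, 11 (2 points).
  x = 12: rhs = 11, matching y values: 7, 12 (2 points).
  x = 13: rhs = 11, matching y values: 7, 12 (2 points).
  x = 14: rhs = 13, matching y values: none (0 points).
  x = 15: rhs = 4, matching y values: 2, 17 (2 points).
  x = 16: rhs = 9, matching y values: 3, 16 (2 points).
  x = 17: rhs = 15, matching y values: none (0 points).
  x = 18: rhs = 9, matching y values: 3, 16 (2 points).
Total affine count: 27.
Full point count |E(F_19)| = 27 + 1 = 28.
Hasse bound: |28 − (19+1)| = |8| = 8 ≤ 2√19 ≈ 8.7178 ✓.


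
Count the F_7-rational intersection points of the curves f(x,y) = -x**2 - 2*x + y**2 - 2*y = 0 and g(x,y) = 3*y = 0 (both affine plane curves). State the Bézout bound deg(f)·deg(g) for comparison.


Common zeros: {(0, 0), (5, 0)}; count = 2; Bézout bound = 2.

deg(f) = 2, deg(g) = 1, so Bézout bound = 2.
Scan x ∈ F_7. For each x, list the y ∈ F_7 with f(x, y) ≡ 0 and those with g(x, y) ≡ 0 (mod 7); the common zeros in that column are the intersection.
  x = 0: f ≡ 0 at y ∈ {0, 2}; g ≡ 0 at y ∈ {0}; common: {0}.
  x = 1: f ≡ 0 at y ∈ {3, 6}; g ≡ 0 at y ∈ {0}; common: ∅.
  x = 2: f ≡ 0 at y ∈ {4, 5}; g ≡ 0 at y ∈ {0}; common: ∅.
  x = 3: f ≡ 0 at y ∈ {4, 5}; g ≡ 0 at y ∈ {0}; common: ∅.
  x = 4: f ≡ 0 at y ∈ {3, 6}; g ≡ 0 at y ∈ {0}; common: ∅.
  x = 5: f ≡ 0 at y ∈ {0, 2}; g ≡ 0 at y ∈ {0}; common: {0}.
  x = 6: f ≡ 0 at y ∈ {1}; g ≡ 0 at y ∈ {0}; common: ∅.
Collecting: common zeros = {(0, 0), (5, 0)}, so the count is 2.
Comparison with the Bézout bound: 2 ≤ 2 = deg(f)·deg(g), as expected for curves with no common component (the bound is attained).


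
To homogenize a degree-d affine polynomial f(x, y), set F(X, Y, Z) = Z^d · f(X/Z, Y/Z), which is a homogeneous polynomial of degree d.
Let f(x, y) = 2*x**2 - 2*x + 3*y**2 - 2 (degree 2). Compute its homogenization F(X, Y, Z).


F(X, Y, Z) = 2*X**2 - 2*X*Z + 3*Y**2 - 2*Z**2

deg(f) = 2.
Substitute x = X/Z, y = Y/Z into f, then multiply by Z^2.
  monomial 2·x^2·y^0 ↦ 2·X^2·Y^0·Z^0.
  monomial -2·x^1·y^0 ↦ -2·X^1·Y^0·Z^1.
  monomial 3·x^0·y^2 ↦ 3·X^0·Y^2·Z^0.
  monomial -2·x^0·y^0 ↦ -2·X^0·Y^0·Z^2.
Collecting: F(X, Y, Z) = 2*X**2 - 2*X*Z + 3*Y**2 - 2*Z**2.


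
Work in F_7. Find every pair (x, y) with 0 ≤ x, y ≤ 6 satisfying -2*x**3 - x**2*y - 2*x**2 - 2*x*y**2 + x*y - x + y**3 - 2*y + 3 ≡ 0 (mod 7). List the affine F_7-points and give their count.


Affine F_7-points: {(0, 2), (1, 5), (4, 0), (4, 1), (5, 2), (6, 4)}; count = 6.

For each of the 49 pairs (x, y) ∈ F_7², evaluate f(x, y) mod 7. Record the zeros.
  x = 0: [0↦3, 1↦2, 2↦0, 3↦3, 4↦3, 5↦6, 6↦4]  zeros at y ∈ {2}
  x = 1: [0↦5, 1↦2, 2↦1, 3↦1, 4↦1, 5↦0, 6↦4]  zeros at y ∈ {5}
  x = 2: [0↦5, 1↦5, 2↦3, 3↦5, 4↦3, 5↦3, 6↦4]  zeros at y ∈ ∅
  x = 3: [0↦5, 1↦6, 2↦1, 3↦3, 4↦4, 5↦3, 6↦6]  zeros at y ∈ ∅
  x = 4: [0↦0, 1↦0, 2↦4, 3↦4, 4↦6, 5↦2, 6↦5]  zeros at y ∈ {0, 1}
  x = 5: [0↦6, 1↦3, 2↦0, 3↦3, 4↦4, 5↦2, 6↦3]  zeros at y ∈ {2}
  x = 6: [0↦4, 1↦3, 2↦5, 3↦2, 4↦0, 5↦5, 6↦2]  zeros at y ∈ {4}
Collecting zeros: affine points = {(0, 2), (1, 5), (4, 0), (4, 1), (5, 2), (6, 4)}.
Total count |C(F_7)_aff| = 6.


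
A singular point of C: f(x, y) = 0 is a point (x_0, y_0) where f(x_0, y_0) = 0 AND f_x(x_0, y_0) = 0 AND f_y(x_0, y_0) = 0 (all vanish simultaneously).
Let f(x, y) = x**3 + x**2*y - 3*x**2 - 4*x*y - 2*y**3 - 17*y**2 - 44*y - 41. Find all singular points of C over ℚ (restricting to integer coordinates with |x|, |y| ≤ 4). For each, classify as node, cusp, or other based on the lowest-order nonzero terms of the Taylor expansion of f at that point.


Singular points: {(2, -3)}; classification: cusp.

Compute partial derivatives:
  f_x = 3*x**2 + 2*x*y - 6*x - 4*y.
  f_y = x**2 - 4*x - 6*y**2 - 34*y - 44.
Scan x_0 ∈ {−4, ..., 4}. For each x_0, f_y(x_0, y) is a polynomial in y; find its integer roots y ∈ {−4, ..., 4}, then test f_x and f at those candidates.
  x = -4: f_y(-4, y) = -6*y**2 - 34*y - 12; no integer root y with |y| ≤ 4.
  x = -3: f_y(-3, y) = -6*y**2 - 34*y - 23; no integer root y with |y| ≤ 4.
  x = -2: f_y(-2, y) = -6*y**2 - 34*y - 32; no integer root y with |y| ≤ 4.
  x = -1: f_y(-1, y) = -6*y**2 - 34*y - 39; no integer root y with |y| ≤ 4.
  x = 0: f_y(0, y) = -6*y**2 - 34*y - 44; vanishes at y ∈ {-2}. (0, -2): f_x = 8 ≠ 0.
  x = 1: f_y(1, y) = -6*y**2 - 34*y - 47; no integer root y with |y| ≤ 4.
  x = 2: f_y(2, y) = -6*y**2 - 34*y - 48; vanishes at y ∈ {-3}. (2, -3): f_x = 0, f = 0 — SINGULAR.
  x = 3: f_y(3, y) = -6*y**2 - 34*y - 47; no integer root y with |y| ≤ 4.
  x = 4: f_y(4, y) = -6*y**2 - 34*y - 44; vanishes at y ∈ {-2}. (4, -2): f_x = 16 ≠ 0.
Only singular point on the grid: (2, -3).
Classify: substitute x = 2 + u, y = -3 + v and expand: f = u**3 + u**2*v - 2*v**3 + v**2.
No constant or linear terms (consistent with a singular point). Quadratic part: v**2. Cubic part: u**3 + u**2*v - 2*v**3.
The quadratic part v**2 is a perfect square, so there is a single (double) tangent line v = 0, i.e. y = -3. Restricting the cubic part to that line (v = 0) leaves u**3 ≠ 0, so f is not divisible by v and the branch is v² ≈ -u**3 to lowest order — this is a cusp.
Classification: cusp.


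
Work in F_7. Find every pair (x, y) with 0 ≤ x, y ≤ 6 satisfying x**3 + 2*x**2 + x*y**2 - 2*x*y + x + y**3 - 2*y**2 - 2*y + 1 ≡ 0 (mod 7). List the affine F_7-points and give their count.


Affine F_7-points: {(0, 6), (1, 6), (2, 1), (2, 3), (3, 0), (4, 6), (5, 4)}; count = 7.

For each of the 49 pairs (x, y) ∈ F_7², evaluate f(x, y) mod 7. Record the zeros.
  x = 0: [0↦1, 1↦5, 2↦4, 3↦4, 4↦4, 5↦3, 6↦0]  zeros at y ∈ {6}
  x = 1: [0↦5, 1↦1, 2↦1, 3↦4, 4↦2, 5↦1, 6↦0]  zeros at y ∈ {6}
  x = 2: [0↦5, 1↦0, 2↦1, 3↦0, 4↦3, 5↦2, 6↦3]  zeros at y ∈ {1, 3}
  x = 3: [0↦0, 1↦1, 2↦3, 3↦5, 4↦6, 5↦5, 6↦1]  zeros at y ∈ {0}
  x = 4: [0↦3, 1↦3, 2↦6, 3↦4, 4↦3, 5↦2, 6↦0]  zeros at y ∈ {6}
  x = 5: [0↦6, 1↦5, 2↦2, 3↦3, 4↦0, 5↦6, 6↦6]  zeros at y ∈ {4}
  x = 6: [0↦1, 1↦6, 2↦4, 3↦1, 4↦3, 5↦2, 6↦4]  zeros at y ∈ ∅
Collecting zeros: affine points = {(0, 6), (1, 6), (2, 1), (2, 3), (3, 0), (4, 6), (5, 4)}.
Total count |C(F_7)_aff| = 7.


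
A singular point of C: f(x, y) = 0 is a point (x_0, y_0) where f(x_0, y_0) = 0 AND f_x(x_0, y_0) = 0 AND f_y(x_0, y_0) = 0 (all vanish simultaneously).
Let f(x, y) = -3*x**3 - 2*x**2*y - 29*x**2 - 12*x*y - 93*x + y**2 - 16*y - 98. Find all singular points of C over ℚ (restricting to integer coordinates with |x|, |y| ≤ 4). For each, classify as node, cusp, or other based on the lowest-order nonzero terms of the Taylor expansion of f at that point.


Singular points: {(-3, -1)}; classification: cusp.

Compute partial derivatives:
  f_x = -9*x**2 - 4*x*y - 58*x - 12*y - 93.
  f_y = -2*x**2 - 12*x + 2*y - 16.
Scan x_0 ∈ {−4, ..., 4}. For each x_0, f_y(x_0, y) is a polynomial in y; find its integer roots y ∈ {−4, ..., 4}, then test f_x and f at those candidates.
  x = -4: f_y(-4, y) = 2*y; vanishes at y ∈ {0}. (-4, 0): f_x = -5 ≠ 0.
  x = -3: f_y(-3, y) = 2*y + 2; vanishes at y ∈ {-1}. (-3, -1): f_x = 0, f = 0 — SINGULAR.
  x = -2: f_y(-2, y) = 2*y; vanishes at y ∈ {0}. (-2, 0): f_x = -13 ≠ 0.
  x = -1: f_y(-1, y) = 2*y - 6; vanishes at y ∈ {3}. (-1, 3): f_x = -68 ≠ 0.
  x = 0: f_y(0, y) = 2*y - 16; no integer root y with |y| ≤ 4.
  x = 1: f_y(1, y) = 2*y - 30; no integer root y with |y| ≤ 4.
  x = 2: f_y(2, y) = 2*y - 48; no integer root y with |y| ≤ 4.
  x = 3: f_y(3, y) = 2*y - 70; no integer root y with |y| ≤ 4.
  x = 4: f_y(4, y) = 2*y - 96; no integer root y with |y| ≤ 4.
Only singular point on the grid: (-3, -1).
Classify: substitute x = -3 + u, y = -1 + v and expand: f = -3*u**3 - 2*u**2*v + v**2.
No constant or linear terms (consistent with a singular point). Quadratic part: v**2. Cubic part: -3*u**3 - 2*u**2*v.
The quadratic part v**2 is a perfect square, so there is a single (double) tangent line v = 0, i.e. y = -1. Restricting the cubic part to that line (v = 0) leaves -3*u**3 ≠ 0, so f is not divisible by v and the branch is v² ≈ 3*u**3 to lowest order — this is a cusp.
Classification: cusp.


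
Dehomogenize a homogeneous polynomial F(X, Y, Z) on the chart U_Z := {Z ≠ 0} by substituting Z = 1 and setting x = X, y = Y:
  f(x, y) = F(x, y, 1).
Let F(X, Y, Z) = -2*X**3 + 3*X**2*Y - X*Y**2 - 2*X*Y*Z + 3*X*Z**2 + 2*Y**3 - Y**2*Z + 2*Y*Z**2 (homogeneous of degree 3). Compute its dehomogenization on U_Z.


f(x, y) = -2*x**3 + 3*x**2*y - x*y**2 - 2*x*y + 3*x + 2*y**3 - y**2 + 2*y

On U_Z we set Z = 1. Each monomial c·X^i·Y^j·Z^k in F becomes c·x^i·y^j·1^k = c·x^i·y^j.
Substituting Z = 1: F(X, Y, 1) = -2*x**3 + 3*x**2*y - x*y**2 - 2*x*y + 3*x + 2*y**3 - y**2 + 2*y.
Note: deg(f) ≤ deg(F) = 3; strict inequality happens when F is divisible by Z (lost terms).


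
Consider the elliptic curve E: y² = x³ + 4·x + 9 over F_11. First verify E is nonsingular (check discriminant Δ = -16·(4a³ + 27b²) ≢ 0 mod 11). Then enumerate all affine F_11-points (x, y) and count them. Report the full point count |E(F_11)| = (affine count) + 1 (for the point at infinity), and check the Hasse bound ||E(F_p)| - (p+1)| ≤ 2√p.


Affine points = {(0, 3), (0, 8), (1, 5), (1, 6), (2, 5), (2, 6), (3, 2), (3, 9), (4, 1), (4, 10), (5, 0), (8, 5), (8, 6), (9, 2), (9, 9), (10, 2), (10, 9)}; affine count = 17; |E(F_11)| = 18.

Discriminant check: Δ ∝ 4a³ + 27b² = 4·4³ + 27·9² = 4·64 + 27·81 ≡ 1 (mod 11). Nonzero ⇒ E is nonsingular.
For each x ∈ F_11, compute rhs = x³ + 4·x + 9 mod 11, then count y ∈ F_11 with y² ≡ rhs.
  x = 0: rhs = 9, matching y values: 3, 8 (2 points).
  x = 1: rhs = 3, matching y values: 5, 6 (2 points).
  x = 2: rhs = 3, matching y values: 5, 6 (2 points).
  x = 3: rhs = 4, matching y values: 2, 9 (2 points).
  x = 4: rhs = 1, matching y values: 1, 10 (2 points).
  x = 5: rhs = 0, matching y values: 0 (1 points).
  x = 6: rhs = 7, matching y values: none (0 points).
  x = 7: rhs = 6, matching y values: none (0 points).
  x = 8: rhs = 3, matching y values: 5, 6 (2 points).
  x = 9: rhs = 4, matching y values: 2, 9 (2 points).
  x = 10: rhs = 4, matching y values: 2, 9 (2 points).
Total affine count: 17.
Full point count |E(F_11)| = 17 + 1 = 18.
Hasse bound: |18 − (11+1)| = |6| = 6 ≤ 2√11 ≈ 6.6332 ✓.


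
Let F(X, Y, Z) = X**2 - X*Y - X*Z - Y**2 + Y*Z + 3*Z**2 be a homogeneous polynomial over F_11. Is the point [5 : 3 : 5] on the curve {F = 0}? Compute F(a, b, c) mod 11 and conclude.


F(5,3,5) ≡ 0 (mod 11); P is on the curve.

Evaluate F(5, 3, 5) term-by-term (mod 11).
  X**2 ↦ 1·25·1·1 = 25
  -X*Y ↦ -1·5·3·1 = -15
  -X*Z ↦ -1·5·1·5 = -25
  -Y**2 ↦ -1·1·9·1 = -9
  Y*Z ↦ 1·1·3·5 = 15
  3*Z**2 ↦ 3·1·1·25 = 75
Sum: F(5, 3, 5) = (25) + (-15) + (-25) + (-9) + (15) + (75) = 66.
Reducing mod 11: 66 ≡ 0 (mod 11).
Since F(a, b, c) ≡ 0 (mod 11), P lies on the curve.


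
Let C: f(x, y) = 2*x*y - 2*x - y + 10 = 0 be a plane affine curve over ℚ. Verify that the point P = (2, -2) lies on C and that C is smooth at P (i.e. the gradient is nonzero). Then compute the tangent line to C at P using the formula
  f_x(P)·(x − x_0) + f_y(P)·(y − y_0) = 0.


Tangent line at P: -6*x + 3*y + 18 = 0.

Step 1: f(2, -2) = 0, so P lies on C.
Step 2: partial derivatives
  f_x(x, y) = 2*y - 2, f_y(x, y) = 2*x - 1.
  f_x(P) = -6, f_y(P) = 3 (gradient nonzero, so P is smooth).
Step 3: tangent line at P: -6·(x − 2) + 3·(y − -2) = 0.
Expanding: -6*x + 3*y + 18 = 0.


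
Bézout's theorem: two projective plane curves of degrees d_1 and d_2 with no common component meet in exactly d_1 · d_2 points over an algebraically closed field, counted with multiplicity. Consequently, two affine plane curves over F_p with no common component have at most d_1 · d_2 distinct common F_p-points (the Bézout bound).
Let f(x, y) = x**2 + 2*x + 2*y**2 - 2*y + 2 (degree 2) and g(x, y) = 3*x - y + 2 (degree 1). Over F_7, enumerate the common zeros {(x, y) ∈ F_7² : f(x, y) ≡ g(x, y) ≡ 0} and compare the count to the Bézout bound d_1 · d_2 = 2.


Common zeros: {(5, 3)}; count = 1; Bézout bound = 2.

deg(f) = 2, deg(g) = 1, so Bézout bound = 2.
Scan x ∈ F_7. For each x, list the y ∈ F_7 with f(x, y) ≡ 0 and those with g(x, y) ≡ 0 (mod 7); the common zeros in that column are the intersection.
  x = 0: f ≡ 0 at y ∈ {3, 5}; g ≡ 0 at y ∈ {2}; common: ∅.
  x = 1: f ≡ 0 at y ∈ ∅; g ≡ 0 at y ∈ {5}; common: ∅.
  x = 2: f ≡ 0 at y ∈ {2, 6}; g ≡ 0 at y ∈ {1}; common: ∅.
  x = 3: f ≡ 0 at y ∈ {2, 6}; g ≡ 0 at y ∈ {4}; common: ∅.
  x = 4: f ≡ 0 at y ∈ ∅; g ≡ 0 at y ∈ {0}; common: ∅.
  x = 5: f ≡ 0 at y ∈ {3, 5}; g ≡ 0 at y ∈ {3}; common: {3}.
  x = 6: f ≡ 0 at y ∈ ∅; g ≡ 0 at y ∈ {6}; common: ∅.
Collecting: common zeros = {(5, 3)}, so the count is 1.
Comparison with the Bézout bound: 1 ≤ 2 = deg(f)·deg(g), as expected for curves with no common component (the affine F_7-count falls short of the bound because intersections may lie at infinity, over extension fields, or carry multiplicity).


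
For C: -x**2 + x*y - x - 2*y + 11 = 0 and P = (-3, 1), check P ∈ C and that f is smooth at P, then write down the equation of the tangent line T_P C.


Tangent line at P: 6*x - 5*y + 23 = 0.

Step 1: f(-3, 1) = 0, so P lies on C.
Step 2: partial derivatives
  f_x(x, y) = -2*x + y - 1, f_y(x, y) = x - 2.
  f_x(P) = 6, f_y(P) = -5 (gradient nonzero, so P is smooth).
Step 3: tangent line at P: 6·(x − -3) + -5·(y − 1) = 0.
Expanding: 6*x - 5*y + 23 = 0.


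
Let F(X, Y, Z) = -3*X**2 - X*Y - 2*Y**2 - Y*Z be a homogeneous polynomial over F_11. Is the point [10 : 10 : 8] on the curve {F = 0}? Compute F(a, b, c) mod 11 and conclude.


F(10,10,8) ≡ 2 (mod 11); P is NOT on the curve.

Evaluate F(10, 10, 8) term-by-term (mod 11).
  -3*X**2 ↦ -3·100·1·1 = -300
  -X*Y ↦ -1·10·10·1 = -100
  -2*Y**2 ↦ -2·1·100·1 = -200
  -Y*Z ↦ -1·1·10·8 = -80
Sum: F(10, 10, 8) = (-300) + (-100) + (-200) + (-80) = -680.
Reducing mod 11: -680 ≡ 2 (mod 11).
Since F(a, b, c) ≡ 2 ≠ 0 (mod 11), P does NOT lie on the curve.
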